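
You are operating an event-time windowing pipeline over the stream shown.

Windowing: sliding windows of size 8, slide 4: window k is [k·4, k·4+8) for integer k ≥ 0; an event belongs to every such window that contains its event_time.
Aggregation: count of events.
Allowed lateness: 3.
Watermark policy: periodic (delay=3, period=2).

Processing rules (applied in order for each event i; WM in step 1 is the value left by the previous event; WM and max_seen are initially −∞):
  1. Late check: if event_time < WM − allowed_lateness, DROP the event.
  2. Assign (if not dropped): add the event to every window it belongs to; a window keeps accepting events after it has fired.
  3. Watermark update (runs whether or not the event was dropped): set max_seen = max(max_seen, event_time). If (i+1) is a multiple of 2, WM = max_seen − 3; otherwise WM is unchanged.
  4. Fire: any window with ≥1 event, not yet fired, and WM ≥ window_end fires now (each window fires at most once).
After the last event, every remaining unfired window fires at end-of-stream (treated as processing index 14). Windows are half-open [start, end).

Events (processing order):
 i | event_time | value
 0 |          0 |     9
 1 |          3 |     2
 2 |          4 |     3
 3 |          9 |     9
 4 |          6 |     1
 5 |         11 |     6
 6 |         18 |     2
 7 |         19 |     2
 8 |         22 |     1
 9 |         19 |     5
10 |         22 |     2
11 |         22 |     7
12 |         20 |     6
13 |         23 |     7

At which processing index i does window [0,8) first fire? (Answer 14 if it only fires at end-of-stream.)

5

i=0 t=0 v=9: → [0,8); WM=−∞
i=1 t=3 v=2: → [0,8); WM=0
i=2 t=4 v=3: → [4,12),[0,8); WM=0
i=3 t=9 v=9: → [8,16),[4,12); WM=6
i=4 t=6 v=1: → [4,12),[0,8); WM=6
i=5 t=11 v=6: → [8,16),[4,12); WM=8; [0,8) fires=4
i=6 t=18 v=2: → [16,24),[12,20); WM=8
i=7 t=19 v=2: → [16,24),[12,20); WM=16; [4,12) fires=4 [8,16) fires=2
i=8 t=22 v=1: → [20,28),[16,24); WM=16
i=9 t=19 v=5: → [16,24),[12,20); WM=19
i=10 t=22 v=2: → [20,28),[16,24); WM=19
i=11 t=22 v=7: → [20,28),[16,24); WM=19
i=12 t=20 v=6: → [20,28),[16,24); WM=19
i=13 t=23 v=7: → [20,28),[16,24); WM=20; [12,20) fires=3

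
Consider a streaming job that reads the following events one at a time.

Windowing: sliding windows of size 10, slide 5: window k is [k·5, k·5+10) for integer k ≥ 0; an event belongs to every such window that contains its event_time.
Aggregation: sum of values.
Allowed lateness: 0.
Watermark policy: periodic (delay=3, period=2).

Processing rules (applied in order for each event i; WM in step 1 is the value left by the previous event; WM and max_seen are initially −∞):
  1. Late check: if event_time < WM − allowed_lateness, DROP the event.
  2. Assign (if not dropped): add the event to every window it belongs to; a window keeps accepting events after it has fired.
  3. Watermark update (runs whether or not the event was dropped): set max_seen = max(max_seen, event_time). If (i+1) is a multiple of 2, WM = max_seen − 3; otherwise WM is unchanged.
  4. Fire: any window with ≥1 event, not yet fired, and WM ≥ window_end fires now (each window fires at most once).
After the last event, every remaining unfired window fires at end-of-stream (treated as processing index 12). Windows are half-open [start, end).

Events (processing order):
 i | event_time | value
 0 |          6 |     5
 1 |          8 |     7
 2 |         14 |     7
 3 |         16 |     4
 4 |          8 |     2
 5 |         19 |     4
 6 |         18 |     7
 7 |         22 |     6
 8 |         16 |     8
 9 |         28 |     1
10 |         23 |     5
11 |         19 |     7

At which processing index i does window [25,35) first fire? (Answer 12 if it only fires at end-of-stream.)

12

i=0 t=6 v=5: → [5,15),[0,10); WM=−∞
i=1 t=8 v=7: → [5,15),[0,10); WM=5
i=2 t=14 v=7: → [10,20),[5,15); WM=5
i=3 t=16 v=4: → [15,25),[10,20); WM=13; [0,10) fires=12
i=4 t=8 v=2: DROP (t<13-0); WM=13
i=5 t=19 v=4: → [15,25),[10,20); WM=16; [5,15) fires=19
i=6 t=18 v=7: → [15,25),[10,20); WM=16
i=7 t=22 v=6: → [20,30),[15,25); WM=19
i=8 t=16 v=8: DROP (t<19-0); WM=19
i=9 t=28 v=1: → [25,35),[20,30); WM=25; [10,20) fires=22 [15,25) fires=21
i=10 t=23 v=5: DROP (t<25-0); WM=25
i=11 t=19 v=7: DROP (t<25-0); WM=25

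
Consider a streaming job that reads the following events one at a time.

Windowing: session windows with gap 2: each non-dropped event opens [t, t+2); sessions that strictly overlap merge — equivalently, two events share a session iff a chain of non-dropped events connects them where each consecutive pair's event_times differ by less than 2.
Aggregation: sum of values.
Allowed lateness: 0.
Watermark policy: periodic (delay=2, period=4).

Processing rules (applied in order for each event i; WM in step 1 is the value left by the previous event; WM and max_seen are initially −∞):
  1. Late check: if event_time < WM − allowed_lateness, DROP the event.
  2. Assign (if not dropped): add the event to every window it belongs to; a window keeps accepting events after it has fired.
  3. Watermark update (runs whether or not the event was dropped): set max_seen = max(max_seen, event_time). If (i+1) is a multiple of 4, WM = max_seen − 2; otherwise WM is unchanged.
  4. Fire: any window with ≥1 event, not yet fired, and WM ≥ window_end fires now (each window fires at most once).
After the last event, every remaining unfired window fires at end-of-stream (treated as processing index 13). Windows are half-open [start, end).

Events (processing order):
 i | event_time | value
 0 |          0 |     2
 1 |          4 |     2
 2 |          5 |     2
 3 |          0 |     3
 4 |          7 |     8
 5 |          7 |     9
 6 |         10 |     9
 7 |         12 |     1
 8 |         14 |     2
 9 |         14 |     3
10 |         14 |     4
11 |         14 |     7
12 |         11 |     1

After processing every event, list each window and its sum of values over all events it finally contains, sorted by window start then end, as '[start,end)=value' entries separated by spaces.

i=0 t=0 v=2: → [0,2); WM=−∞
i=1 t=4 v=2: → [4,6); WM=−∞
i=2 t=5 v=2: → [4,7); WM=−∞
i=3 t=0 v=3: → [0,2); WM=3
i=4 t=7 v=8: → [7,9); WM=3
i=5 t=7 v=9: → [7,9); WM=3
i=6 t=10 v=9: → [10,12); WM=3
i=7 t=12 v=1: → [12,14); WM=10
i=8 t=14 v=2: → [14,16); WM=10
i=9 t=14 v=3: → [14,16); WM=10
i=10 t=14 v=4: → [14,16); WM=10
i=11 t=14 v=7: → [14,16); WM=12
i=12 t=11 v=1: DROP (t<12-0); WM=12

[0,2)=5 [4,7)=4 [7,9)=17 [10,12)=9 [12,14)=1 [14,16)=16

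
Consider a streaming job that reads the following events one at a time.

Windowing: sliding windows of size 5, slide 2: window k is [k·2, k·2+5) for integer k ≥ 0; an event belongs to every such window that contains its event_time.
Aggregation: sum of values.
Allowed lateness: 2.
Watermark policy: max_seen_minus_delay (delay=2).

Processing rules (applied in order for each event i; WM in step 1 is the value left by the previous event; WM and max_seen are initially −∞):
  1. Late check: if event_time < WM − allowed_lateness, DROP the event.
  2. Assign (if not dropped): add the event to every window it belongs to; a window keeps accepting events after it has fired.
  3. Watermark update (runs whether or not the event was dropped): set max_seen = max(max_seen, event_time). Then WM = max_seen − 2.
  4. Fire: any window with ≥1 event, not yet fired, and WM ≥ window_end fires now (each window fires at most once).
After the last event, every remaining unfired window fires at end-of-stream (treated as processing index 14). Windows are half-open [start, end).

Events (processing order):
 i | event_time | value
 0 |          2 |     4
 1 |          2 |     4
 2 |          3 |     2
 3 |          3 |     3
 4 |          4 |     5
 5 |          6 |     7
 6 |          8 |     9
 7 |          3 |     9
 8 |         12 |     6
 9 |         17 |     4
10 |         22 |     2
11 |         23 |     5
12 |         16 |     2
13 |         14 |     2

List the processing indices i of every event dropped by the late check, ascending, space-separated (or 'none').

7 12 13

i=0 t=2 v=4: → [2,7),[0,5); WM=0
i=1 t=2 v=4: → [2,7),[0,5); WM=0
i=2 t=3 v=2: → [2,7),[0,5); WM=1
i=3 t=3 v=3: → [2,7),[0,5); WM=1
i=4 t=4 v=5: → [4,9),[2,7),[0,5); WM=2
i=5 t=6 v=7: → [6,11),[4,9),[2,7); WM=4
i=6 t=8 v=9: → [8,13),[6,11),[4,9); WM=6; [0,5) fires=18
i=7 t=3 v=9: DROP (t<6-2); WM=6
i=8 t=12 v=6: → [12,17),[10,15),[8,13); WM=10; [2,7) fires=25 [4,9) fires=21
i=9 t=17 v=4: → [16,21),[14,19); WM=15; [6,11) fires=16 [8,13) fires=15 [10,15) fires=6
i=10 t=22 v=2: → [22,27),[20,25),[18,23); WM=20; [12,17) fires=6 [14,19) fires=4
i=11 t=23 v=5: → [22,27),[20,25); WM=21; [16,21) fires=4
i=12 t=16 v=2: DROP (t<21-2); WM=21
i=13 t=14 v=2: DROP (t<21-2); WM=21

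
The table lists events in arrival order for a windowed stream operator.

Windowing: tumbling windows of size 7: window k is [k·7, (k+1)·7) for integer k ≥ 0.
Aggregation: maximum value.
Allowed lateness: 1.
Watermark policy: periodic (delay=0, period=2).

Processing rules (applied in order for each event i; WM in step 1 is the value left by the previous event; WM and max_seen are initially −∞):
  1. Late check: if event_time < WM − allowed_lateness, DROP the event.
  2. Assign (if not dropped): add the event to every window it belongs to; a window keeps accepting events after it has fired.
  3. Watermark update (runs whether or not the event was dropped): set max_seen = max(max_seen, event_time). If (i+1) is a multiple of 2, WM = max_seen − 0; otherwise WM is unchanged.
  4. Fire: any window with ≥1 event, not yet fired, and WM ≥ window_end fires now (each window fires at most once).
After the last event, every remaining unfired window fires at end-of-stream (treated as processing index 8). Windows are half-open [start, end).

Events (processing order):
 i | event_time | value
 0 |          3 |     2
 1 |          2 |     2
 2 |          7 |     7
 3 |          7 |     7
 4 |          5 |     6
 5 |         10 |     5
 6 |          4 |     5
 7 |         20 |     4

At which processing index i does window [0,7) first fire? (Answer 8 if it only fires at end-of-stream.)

3

i=0 t=3 v=2: → [0,7); WM=−∞
i=1 t=2 v=2: → [0,7); WM=3
i=2 t=7 v=7: → [7,14); WM=3
i=3 t=7 v=7: → [7,14); WM=7; [0,7) fires=2
i=4 t=5 v=6: DROP (t<7-1); WM=7
i=5 t=10 v=5: → [7,14); WM=10
i=6 t=4 v=5: DROP (t<10-1); WM=10
i=7 t=20 v=4: → [14,21); WM=20; [7,14) fires=7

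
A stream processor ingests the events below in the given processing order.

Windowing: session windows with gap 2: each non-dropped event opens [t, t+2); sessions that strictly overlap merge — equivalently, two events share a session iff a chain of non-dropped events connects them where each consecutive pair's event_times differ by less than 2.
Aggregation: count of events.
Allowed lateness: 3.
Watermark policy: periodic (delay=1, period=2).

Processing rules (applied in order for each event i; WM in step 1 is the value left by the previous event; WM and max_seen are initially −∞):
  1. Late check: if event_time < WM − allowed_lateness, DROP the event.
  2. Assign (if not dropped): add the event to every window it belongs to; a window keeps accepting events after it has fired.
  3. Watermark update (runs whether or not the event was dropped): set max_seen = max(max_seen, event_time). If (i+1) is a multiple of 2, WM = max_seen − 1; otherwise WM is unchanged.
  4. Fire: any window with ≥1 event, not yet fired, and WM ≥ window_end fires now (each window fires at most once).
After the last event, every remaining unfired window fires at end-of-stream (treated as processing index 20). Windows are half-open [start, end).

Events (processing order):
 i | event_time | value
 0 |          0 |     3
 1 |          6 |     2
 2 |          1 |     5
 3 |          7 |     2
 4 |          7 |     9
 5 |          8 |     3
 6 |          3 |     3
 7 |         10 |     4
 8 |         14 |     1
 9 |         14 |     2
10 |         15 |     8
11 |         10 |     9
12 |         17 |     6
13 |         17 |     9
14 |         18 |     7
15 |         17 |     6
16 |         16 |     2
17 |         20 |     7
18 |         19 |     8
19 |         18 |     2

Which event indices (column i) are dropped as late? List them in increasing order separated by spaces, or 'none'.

i=0 t=0 v=3: → [0,2); WM=−∞
i=1 t=6 v=2: → [6,8); WM=5
i=2 t=1 v=5: DROP (t<5-3); WM=5
i=3 t=7 v=2: → [6,9); WM=6
i=4 t=7 v=9: → [6,9); WM=6
i=5 t=8 v=3: → [6,10); WM=7
i=6 t=3 v=3: DROP (t<7-3); WM=7
i=7 t=10 v=4: → [10,12); WM=9
i=8 t=14 v=1: → [14,16); WM=9
i=9 t=14 v=2: → [14,16); WM=13
i=10 t=15 v=8: → [14,17); WM=13
i=11 t=10 v=9: → [10,12); WM=14
i=12 t=17 v=6: → [17,19); WM=14
i=13 t=17 v=9: → [17,19); WM=16
i=14 t=18 v=7: → [17,20); WM=16
i=15 t=17 v=6: → [17,20); WM=17
i=16 t=16 v=2: → [14,20); WM=17
i=17 t=20 v=7: → [20,22); WM=19
i=18 t=19 v=8: → [14,22); WM=19
i=19 t=18 v=2: → [14,22); WM=19

2 6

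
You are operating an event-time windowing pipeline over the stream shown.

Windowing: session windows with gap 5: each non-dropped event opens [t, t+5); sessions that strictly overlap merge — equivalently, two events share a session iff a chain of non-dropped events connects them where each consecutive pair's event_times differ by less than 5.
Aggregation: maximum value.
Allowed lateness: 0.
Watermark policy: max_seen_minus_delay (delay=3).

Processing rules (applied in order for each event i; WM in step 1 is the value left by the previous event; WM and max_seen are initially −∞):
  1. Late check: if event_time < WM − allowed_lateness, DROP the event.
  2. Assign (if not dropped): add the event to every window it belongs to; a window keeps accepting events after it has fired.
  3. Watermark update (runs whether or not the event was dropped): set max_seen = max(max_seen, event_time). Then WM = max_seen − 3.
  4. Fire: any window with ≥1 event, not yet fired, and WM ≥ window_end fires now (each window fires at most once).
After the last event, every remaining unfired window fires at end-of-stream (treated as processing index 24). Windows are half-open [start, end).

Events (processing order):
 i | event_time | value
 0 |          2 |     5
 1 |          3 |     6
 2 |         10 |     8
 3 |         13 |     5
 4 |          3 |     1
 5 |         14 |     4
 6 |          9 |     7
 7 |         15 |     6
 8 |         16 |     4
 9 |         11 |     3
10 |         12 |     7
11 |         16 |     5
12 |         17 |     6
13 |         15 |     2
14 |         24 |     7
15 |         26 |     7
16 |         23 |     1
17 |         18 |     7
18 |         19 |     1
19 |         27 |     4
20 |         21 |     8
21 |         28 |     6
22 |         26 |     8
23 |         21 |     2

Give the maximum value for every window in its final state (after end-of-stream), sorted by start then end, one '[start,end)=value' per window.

[2,8)=6 [10,22)=8 [23,33)=8

i=0 t=2 v=5: → [2,7); WM=-1
i=1 t=3 v=6: → [2,8); WM=0
i=2 t=10 v=8: → [10,15); WM=7
i=3 t=13 v=5: → [10,18); WM=10
i=4 t=3 v=1: DROP (t<10-0); WM=10
i=5 t=14 v=4: → [10,19); WM=11
i=6 t=9 v=7: DROP (t<11-0); WM=11
i=7 t=15 v=6: → [10,20); WM=12
i=8 t=16 v=4: → [10,21); WM=13
i=9 t=11 v=3: DROP (t<13-0); WM=13
i=10 t=12 v=7: DROP (t<13-0); WM=13
i=11 t=16 v=5: → [10,21); WM=13
i=12 t=17 v=6: → [10,22); WM=14
i=13 t=15 v=2: → [10,22); WM=14
i=14 t=24 v=7: → [24,29); WM=21
i=15 t=26 v=7: → [24,31); WM=23
i=16 t=23 v=1: → [23,31); WM=23
i=17 t=18 v=7: DROP (t<23-0); WM=23
i=18 t=19 v=1: DROP (t<23-0); WM=23
i=19 t=27 v=4: → [23,32); WM=24
i=20 t=21 v=8: DROP (t<24-0); WM=24
i=21 t=28 v=6: → [23,33); WM=25
i=22 t=26 v=8: → [23,33); WM=25
i=23 t=21 v=2: DROP (t<25-0); WM=25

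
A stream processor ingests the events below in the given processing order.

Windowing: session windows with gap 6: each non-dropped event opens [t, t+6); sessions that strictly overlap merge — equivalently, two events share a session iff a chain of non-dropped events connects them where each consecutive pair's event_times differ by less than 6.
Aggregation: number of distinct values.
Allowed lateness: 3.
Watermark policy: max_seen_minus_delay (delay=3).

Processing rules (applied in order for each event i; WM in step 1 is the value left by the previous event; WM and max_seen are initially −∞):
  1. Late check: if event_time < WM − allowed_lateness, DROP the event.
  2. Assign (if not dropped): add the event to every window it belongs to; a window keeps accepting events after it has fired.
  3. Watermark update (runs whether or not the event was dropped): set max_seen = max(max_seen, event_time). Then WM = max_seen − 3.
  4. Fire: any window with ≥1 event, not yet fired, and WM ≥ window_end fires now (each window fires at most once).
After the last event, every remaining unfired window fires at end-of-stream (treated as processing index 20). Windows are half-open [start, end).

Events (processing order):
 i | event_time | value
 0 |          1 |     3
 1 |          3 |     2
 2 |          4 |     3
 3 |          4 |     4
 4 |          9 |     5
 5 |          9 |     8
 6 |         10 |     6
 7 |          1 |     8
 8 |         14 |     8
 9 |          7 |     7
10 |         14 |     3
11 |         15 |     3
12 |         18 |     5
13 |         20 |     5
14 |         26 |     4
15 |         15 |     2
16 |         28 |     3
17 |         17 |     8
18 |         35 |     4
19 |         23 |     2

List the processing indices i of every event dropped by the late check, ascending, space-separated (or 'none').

i=0 t=1 v=3: → [1,7); WM=-2
i=1 t=3 v=2: → [1,9); WM=0
i=2 t=4 v=3: → [1,10); WM=1
i=3 t=4 v=4: → [1,10); WM=1
i=4 t=9 v=5: → [1,15); WM=6
i=5 t=9 v=8: → [1,15); WM=6
i=6 t=10 v=6: → [1,16); WM=7
i=7 t=1 v=8: DROP (t<7-3); WM=7
i=8 t=14 v=8: → [1,20); WM=11
i=9 t=7 v=7: DROP (t<11-3); WM=11
i=10 t=14 v=3: → [1,20); WM=11
i=11 t=15 v=3: → [1,21); WM=12
i=12 t=18 v=5: → [1,24); WM=15
i=13 t=20 v=5: → [1,26); WM=17
i=14 t=26 v=4: → [26,32); WM=23
i=15 t=15 v=2: DROP (t<23-3); WM=23
i=16 t=28 v=3: → [26,34); WM=25
i=17 t=17 v=8: DROP (t<25-3); WM=25
i=18 t=35 v=4: → [35,41); WM=32
i=19 t=23 v=2: DROP (t<32-3); WM=32

7 9 15 17 19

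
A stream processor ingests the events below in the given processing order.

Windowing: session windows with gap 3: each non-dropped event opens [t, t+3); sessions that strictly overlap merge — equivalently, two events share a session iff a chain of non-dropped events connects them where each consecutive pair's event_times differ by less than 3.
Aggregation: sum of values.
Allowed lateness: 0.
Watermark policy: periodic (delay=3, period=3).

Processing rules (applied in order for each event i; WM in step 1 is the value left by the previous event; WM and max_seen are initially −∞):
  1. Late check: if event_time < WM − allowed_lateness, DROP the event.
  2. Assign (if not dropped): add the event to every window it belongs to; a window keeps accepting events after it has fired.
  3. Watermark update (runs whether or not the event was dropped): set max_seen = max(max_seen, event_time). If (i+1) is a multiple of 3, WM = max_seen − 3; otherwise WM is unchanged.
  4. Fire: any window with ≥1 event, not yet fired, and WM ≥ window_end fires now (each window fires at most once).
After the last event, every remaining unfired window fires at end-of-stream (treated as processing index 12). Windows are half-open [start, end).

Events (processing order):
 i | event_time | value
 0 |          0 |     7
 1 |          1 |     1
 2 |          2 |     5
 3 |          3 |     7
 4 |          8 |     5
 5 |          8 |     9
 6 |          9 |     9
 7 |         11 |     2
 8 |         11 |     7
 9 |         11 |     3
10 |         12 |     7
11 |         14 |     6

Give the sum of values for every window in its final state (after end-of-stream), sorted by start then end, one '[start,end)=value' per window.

[0,6)=20 [8,17)=48

i=0 t=0 v=7: → [0,3); WM=−∞
i=1 t=1 v=1: → [0,4); WM=−∞
i=2 t=2 v=5: → [0,5); WM=-1
i=3 t=3 v=7: → [0,6); WM=-1
i=4 t=8 v=5: → [8,11); WM=-1
i=5 t=8 v=9: → [8,11); WM=5
i=6 t=9 v=9: → [8,12); WM=5
i=7 t=11 v=2: → [8,14); WM=5
i=8 t=11 v=7: → [8,14); WM=8
i=9 t=11 v=3: → [8,14); WM=8
i=10 t=12 v=7: → [8,15); WM=8
i=11 t=14 v=6: → [8,17); WM=11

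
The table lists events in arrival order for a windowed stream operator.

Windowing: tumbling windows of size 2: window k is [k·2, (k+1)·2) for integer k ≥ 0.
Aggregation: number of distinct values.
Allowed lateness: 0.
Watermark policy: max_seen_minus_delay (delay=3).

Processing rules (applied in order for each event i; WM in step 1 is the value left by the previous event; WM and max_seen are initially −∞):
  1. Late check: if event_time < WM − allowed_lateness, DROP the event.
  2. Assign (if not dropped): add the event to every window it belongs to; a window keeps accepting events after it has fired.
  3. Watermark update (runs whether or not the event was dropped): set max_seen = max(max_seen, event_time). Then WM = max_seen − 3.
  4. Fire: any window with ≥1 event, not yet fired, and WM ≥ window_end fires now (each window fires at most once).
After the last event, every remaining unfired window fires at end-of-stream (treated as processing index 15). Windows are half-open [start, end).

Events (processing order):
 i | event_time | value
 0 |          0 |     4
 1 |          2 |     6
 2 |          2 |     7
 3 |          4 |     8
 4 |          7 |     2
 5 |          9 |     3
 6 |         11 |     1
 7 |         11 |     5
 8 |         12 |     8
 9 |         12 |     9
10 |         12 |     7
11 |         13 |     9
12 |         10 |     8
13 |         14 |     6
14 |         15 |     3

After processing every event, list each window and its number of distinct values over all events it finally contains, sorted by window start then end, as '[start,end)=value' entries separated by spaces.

i=0 t=0 v=4: → [0,2); WM=-3
i=1 t=2 v=6: → [2,4); WM=-1
i=2 t=2 v=7: → [2,4); WM=-1
i=3 t=4 v=8: → [4,6); WM=1
i=4 t=7 v=2: → [6,8); WM=4; [0,2) fires=1 [2,4) fires=2
i=5 t=9 v=3: → [8,10); WM=6; [4,6) fires=1
i=6 t=11 v=1: → [10,12); WM=8; [6,8) fires=1
i=7 t=11 v=5: → [10,12); WM=8
i=8 t=12 v=8: → [12,14); WM=9
i=9 t=12 v=9: → [12,14); WM=9
i=10 t=12 v=7: → [12,14); WM=9
i=11 t=13 v=9: → [12,14); WM=10; [8,10) fires=1
i=12 t=10 v=8: → [10,12); WM=10
i=13 t=14 v=6: → [14,16); WM=11
i=14 t=15 v=3: → [14,16); WM=12; [10,12) fires=3

[0,2)=1 [2,4)=2 [4,6)=1 [6,8)=1 [8,10)=1 [10,12)=3 [12,14)=3 [14,16)=2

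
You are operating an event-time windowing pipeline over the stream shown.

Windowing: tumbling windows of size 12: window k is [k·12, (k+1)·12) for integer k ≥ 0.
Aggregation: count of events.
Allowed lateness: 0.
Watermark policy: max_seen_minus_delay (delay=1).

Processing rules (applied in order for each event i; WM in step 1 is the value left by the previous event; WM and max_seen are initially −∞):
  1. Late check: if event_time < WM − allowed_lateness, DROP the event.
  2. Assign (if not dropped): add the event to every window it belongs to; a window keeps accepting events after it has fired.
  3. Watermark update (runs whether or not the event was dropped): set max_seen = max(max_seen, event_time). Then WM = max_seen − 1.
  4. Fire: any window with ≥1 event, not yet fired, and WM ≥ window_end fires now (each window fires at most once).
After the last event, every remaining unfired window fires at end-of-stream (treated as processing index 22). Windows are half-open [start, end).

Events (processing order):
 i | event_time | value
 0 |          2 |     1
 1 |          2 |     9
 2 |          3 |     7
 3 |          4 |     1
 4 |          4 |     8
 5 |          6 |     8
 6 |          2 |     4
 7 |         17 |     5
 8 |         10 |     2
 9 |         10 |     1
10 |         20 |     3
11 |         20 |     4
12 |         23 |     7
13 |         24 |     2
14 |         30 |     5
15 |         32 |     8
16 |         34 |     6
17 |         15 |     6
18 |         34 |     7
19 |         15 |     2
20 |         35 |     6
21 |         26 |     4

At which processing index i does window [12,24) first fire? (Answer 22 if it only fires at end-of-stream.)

14

i=0 t=2 v=1: → [0,12); WM=1
i=1 t=2 v=9: → [0,12); WM=1
i=2 t=3 v=7: → [0,12); WM=2
i=3 t=4 v=1: → [0,12); WM=3
i=4 t=4 v=8: → [0,12); WM=3
i=5 t=6 v=8: → [0,12); WM=5
i=6 t=2 v=4: DROP (t<5-0); WM=5
i=7 t=17 v=5: → [12,24); WM=16; [0,12) fires=6
i=8 t=10 v=2: DROP (t<16-0); WM=16
i=9 t=10 v=1: DROP (t<16-0); WM=16
i=10 t=20 v=3: → [12,24); WM=19
i=11 t=20 v=4: → [12,24); WM=19
i=12 t=23 v=7: → [12,24); WM=22
i=13 t=24 v=2: → [24,36); WM=23
i=14 t=30 v=5: → [24,36); WM=29; [12,24) fires=4
i=15 t=32 v=8: → [24,36); WM=31
i=16 t=34 v=6: → [24,36); WM=33
i=17 t=15 v=6: DROP (t<33-0); WM=33
i=18 t=34 v=7: → [24,36); WM=33
i=19 t=15 v=2: DROP (t<33-0); WM=33
i=20 t=35 v=6: → [24,36); WM=34
i=21 t=26 v=4: DROP (t<34-0); WM=34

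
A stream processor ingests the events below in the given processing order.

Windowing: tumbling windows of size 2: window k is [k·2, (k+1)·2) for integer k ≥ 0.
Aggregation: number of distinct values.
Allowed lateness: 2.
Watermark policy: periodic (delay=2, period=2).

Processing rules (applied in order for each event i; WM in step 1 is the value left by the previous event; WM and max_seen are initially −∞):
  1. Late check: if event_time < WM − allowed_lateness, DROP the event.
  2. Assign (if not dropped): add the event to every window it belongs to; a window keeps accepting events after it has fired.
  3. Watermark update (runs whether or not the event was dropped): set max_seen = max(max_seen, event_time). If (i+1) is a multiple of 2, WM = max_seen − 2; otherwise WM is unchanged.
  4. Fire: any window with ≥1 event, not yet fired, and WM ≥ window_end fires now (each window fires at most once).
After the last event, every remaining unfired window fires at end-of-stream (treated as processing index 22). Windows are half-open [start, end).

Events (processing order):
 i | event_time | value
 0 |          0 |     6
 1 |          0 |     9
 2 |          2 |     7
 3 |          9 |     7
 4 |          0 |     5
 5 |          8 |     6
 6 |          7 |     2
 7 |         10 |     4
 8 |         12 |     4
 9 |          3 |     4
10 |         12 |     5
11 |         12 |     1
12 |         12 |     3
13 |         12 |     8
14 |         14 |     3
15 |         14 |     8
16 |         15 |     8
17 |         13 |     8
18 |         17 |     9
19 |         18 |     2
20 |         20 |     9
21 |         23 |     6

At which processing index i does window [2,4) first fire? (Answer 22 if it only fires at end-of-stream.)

3

i=0 t=0 v=6: → [0,2); WM=−∞
i=1 t=0 v=9: → [0,2); WM=-2
i=2 t=2 v=7: → [2,4); WM=-2
i=3 t=9 v=7: → [8,10); WM=7; [0,2) fires=2 [2,4) fires=1
i=4 t=0 v=5: DROP (t<7-2); WM=7
i=5 t=8 v=6: → [8,10); WM=7
i=6 t=7 v=2: → [6,8); WM=7
i=7 t=10 v=4: → [10,12); WM=8; [6,8) fires=1
i=8 t=12 v=4: → [12,14); WM=8
i=9 t=3 v=4: DROP (t<8-2); WM=10; [8,10) fires=2
i=10 t=12 v=5: → [12,14); WM=10
i=11 t=12 v=1: → [12,14); WM=10
i=12 t=12 v=3: → [12,14); WM=10
i=13 t=12 v=8: → [12,14); WM=10
i=14 t=14 v=3: → [14,16); WM=10
i=15 t=14 v=8: → [14,16); WM=12; [10,12) fires=1
i=16 t=15 v=8: → [14,16); WM=12
i=17 t=13 v=8: → [12,14); WM=13
i=18 t=17 v=9: → [16,18); WM=13
i=19 t=18 v=2: → [18,20); WM=16; [12,14) fires=5 [14,16) fires=2
i=20 t=20 v=9: → [20,22); WM=16
i=21 t=23 v=6: → [22,24); WM=21; [16,18) fires=1 [18,20) fires=1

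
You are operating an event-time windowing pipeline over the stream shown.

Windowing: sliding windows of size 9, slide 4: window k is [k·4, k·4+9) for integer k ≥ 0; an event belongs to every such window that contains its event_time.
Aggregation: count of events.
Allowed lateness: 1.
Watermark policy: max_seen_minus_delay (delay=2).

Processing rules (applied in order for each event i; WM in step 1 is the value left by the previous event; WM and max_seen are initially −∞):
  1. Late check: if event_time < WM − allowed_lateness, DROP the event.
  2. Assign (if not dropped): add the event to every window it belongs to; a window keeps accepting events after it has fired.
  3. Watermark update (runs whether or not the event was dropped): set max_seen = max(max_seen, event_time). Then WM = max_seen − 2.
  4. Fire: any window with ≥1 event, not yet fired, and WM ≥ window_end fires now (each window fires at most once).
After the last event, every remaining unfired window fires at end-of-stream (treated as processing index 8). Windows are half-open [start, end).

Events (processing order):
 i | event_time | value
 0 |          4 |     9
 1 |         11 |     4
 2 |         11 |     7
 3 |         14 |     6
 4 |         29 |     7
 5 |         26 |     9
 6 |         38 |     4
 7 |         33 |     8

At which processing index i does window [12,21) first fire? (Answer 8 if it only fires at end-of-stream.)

i=0 t=4 v=9: → [4,13),[0,9); WM=2
i=1 t=11 v=4: → [8,17),[4,13); WM=9; [0,9) fires=1
i=2 t=11 v=7: → [8,17),[4,13); WM=9
i=3 t=14 v=6: → [12,21),[8,17); WM=12
i=4 t=29 v=7: → [28,37),[24,33); WM=27; [4,13) fires=3 [8,17) fires=3 [12,21) fires=1
i=5 t=26 v=9: → [24,33),[20,29); WM=27
i=6 t=38 v=4: → [36,45),[32,41); WM=36; [20,29) fires=1 [24,33) fires=2
i=7 t=33 v=8: DROP (t<36-1); WM=36

4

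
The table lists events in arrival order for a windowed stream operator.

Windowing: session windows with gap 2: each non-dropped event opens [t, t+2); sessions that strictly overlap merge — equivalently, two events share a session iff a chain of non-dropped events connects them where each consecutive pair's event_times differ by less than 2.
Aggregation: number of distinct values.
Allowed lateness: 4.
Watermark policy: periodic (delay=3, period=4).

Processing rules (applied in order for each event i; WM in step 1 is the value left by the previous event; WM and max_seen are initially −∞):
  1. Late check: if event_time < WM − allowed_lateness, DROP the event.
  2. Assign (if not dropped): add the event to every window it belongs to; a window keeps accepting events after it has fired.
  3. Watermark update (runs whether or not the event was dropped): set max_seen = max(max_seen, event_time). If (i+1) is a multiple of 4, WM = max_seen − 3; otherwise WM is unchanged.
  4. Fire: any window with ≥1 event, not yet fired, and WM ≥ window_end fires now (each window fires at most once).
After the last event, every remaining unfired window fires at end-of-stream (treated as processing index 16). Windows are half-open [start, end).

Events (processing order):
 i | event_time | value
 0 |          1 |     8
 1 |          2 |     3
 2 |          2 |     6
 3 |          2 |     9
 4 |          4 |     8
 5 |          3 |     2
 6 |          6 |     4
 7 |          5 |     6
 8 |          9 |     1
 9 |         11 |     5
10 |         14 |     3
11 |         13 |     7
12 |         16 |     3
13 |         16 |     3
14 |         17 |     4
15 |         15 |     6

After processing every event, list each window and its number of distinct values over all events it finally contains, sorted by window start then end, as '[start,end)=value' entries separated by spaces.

[1,8)=6 [9,11)=1 [11,13)=1 [13,19)=4

i=0 t=1 v=8: → [1,3); WM=−∞
i=1 t=2 v=3: → [1,4); WM=−∞
i=2 t=2 v=6: → [1,4); WM=−∞
i=3 t=2 v=9: → [1,4); WM=-1
i=4 t=4 v=8: → [4,6); WM=-1
i=5 t=3 v=2: → [1,6); WM=-1
i=6 t=6 v=4: → [6,8); WM=-1
i=7 t=5 v=6: → [1,8); WM=3
i=8 t=9 v=1: → [9,11); WM=3
i=9 t=11 v=5: → [11,13); WM=3
i=10 t=14 v=3: → [14,16); WM=3
i=11 t=13 v=7: → [13,16); WM=11
i=12 t=16 v=3: → [16,18); WM=11
i=13 t=16 v=3: → [16,18); WM=11
i=14 t=17 v=4: → [16,19); WM=11
i=15 t=15 v=6: → [13,19); WM=14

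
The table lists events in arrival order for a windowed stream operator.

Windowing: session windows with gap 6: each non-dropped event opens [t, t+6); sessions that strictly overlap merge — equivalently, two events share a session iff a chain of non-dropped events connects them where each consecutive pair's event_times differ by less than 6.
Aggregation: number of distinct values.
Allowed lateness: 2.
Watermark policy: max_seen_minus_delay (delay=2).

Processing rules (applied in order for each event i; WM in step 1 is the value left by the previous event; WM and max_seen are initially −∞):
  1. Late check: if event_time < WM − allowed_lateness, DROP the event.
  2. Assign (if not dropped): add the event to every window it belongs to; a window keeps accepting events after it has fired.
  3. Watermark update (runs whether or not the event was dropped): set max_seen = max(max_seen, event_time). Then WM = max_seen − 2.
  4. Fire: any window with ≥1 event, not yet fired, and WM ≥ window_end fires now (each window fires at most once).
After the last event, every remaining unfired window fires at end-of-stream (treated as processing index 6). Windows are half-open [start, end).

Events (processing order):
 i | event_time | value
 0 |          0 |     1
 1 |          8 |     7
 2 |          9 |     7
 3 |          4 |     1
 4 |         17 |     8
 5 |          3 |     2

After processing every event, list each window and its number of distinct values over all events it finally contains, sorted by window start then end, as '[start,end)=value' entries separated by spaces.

i=0 t=0 v=1: → [0,6); WM=-2
i=1 t=8 v=7: → [8,14); WM=6
i=2 t=9 v=7: → [8,15); WM=7
i=3 t=4 v=1: DROP (t<7-2); WM=7
i=4 t=17 v=8: → [17,23); WM=15
i=5 t=3 v=2: DROP (t<15-2); WM=15

[0,6)=1 [8,15)=1 [17,23)=1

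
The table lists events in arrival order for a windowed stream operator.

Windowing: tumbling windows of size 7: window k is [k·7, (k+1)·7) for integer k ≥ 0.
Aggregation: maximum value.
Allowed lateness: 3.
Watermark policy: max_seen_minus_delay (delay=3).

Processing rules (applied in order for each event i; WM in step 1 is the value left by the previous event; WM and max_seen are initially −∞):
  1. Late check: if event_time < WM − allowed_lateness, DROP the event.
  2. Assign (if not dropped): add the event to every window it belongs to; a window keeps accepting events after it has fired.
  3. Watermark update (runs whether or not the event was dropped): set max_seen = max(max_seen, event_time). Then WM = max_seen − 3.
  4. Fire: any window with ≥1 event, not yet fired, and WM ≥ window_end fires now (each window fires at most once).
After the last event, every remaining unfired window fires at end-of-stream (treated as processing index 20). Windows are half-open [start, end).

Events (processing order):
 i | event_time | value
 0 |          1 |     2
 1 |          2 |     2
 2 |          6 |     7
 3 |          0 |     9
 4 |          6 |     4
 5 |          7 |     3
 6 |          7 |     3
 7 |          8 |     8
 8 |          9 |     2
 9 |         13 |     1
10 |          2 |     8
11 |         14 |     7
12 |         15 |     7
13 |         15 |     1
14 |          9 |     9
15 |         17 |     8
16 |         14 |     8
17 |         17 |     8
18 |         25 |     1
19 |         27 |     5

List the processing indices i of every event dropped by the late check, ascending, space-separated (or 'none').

i=0 t=1 v=2: → [0,7); WM=-2
i=1 t=2 v=2: → [0,7); WM=-1
i=2 t=6 v=7: → [0,7); WM=3
i=3 t=0 v=9: → [0,7); WM=3
i=4 t=6 v=4: → [0,7); WM=3
i=5 t=7 v=3: → [7,14); WM=4
i=6 t=7 v=3: → [7,14); WM=4
i=7 t=8 v=8: → [7,14); WM=5
i=8 t=9 v=2: → [7,14); WM=6
i=9 t=13 v=1: → [7,14); WM=10; [0,7) fires=9
i=10 t=2 v=8: DROP (t<10-3); WM=10
i=11 t=14 v=7: → [14,21); WM=11
i=12 t=15 v=7: → [14,21); WM=12
i=13 t=15 v=1: → [14,21); WM=12
i=14 t=9 v=9: → [7,14); WM=12
i=15 t=17 v=8: → [14,21); WM=14; [7,14) fires=9
i=16 t=14 v=8: → [14,21); WM=14
i=17 t=17 v=8: → [14,21); WM=14
i=18 t=25 v=1: → [21,28); WM=22; [14,21) fires=8
i=19 t=27 v=5: → [21,28); WM=24

10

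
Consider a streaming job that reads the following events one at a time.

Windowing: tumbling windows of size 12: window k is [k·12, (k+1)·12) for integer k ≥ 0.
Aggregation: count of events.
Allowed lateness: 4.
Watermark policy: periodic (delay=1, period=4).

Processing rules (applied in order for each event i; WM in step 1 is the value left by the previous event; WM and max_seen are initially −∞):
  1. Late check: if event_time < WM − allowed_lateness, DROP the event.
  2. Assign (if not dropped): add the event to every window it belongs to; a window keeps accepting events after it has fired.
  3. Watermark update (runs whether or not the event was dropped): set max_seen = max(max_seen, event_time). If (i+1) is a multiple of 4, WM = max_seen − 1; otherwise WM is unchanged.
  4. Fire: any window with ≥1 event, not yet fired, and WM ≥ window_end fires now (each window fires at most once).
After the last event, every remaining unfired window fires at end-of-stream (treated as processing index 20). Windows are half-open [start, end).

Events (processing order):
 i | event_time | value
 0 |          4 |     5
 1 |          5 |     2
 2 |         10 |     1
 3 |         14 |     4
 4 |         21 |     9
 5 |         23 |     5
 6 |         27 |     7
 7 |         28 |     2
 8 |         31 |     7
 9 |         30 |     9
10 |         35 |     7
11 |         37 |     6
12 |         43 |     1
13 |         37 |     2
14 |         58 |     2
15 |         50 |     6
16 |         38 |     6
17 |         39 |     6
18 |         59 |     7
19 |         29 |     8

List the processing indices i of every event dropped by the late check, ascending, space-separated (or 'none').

16 17 19

i=0 t=4 v=5: → [0,12); WM=−∞
i=1 t=5 v=2: → [0,12); WM=−∞
i=2 t=10 v=1: → [0,12); WM=−∞
i=3 t=14 v=4: → [12,24); WM=13; [0,12) fires=3
i=4 t=21 v=9: → [12,24); WM=13
i=5 t=23 v=5: → [12,24); WM=13
i=6 t=27 v=7: → [24,36); WM=13
i=7 t=28 v=2: → [24,36); WM=27; [12,24) fires=3
i=8 t=31 v=7: → [24,36); WM=27
i=9 t=30 v=9: → [24,36); WM=27
i=10 t=35 v=7: → [24,36); WM=27
i=11 t=37 v=6: → [36,48); WM=36; [24,36) fires=5
i=12 t=43 v=1: → [36,48); WM=36
i=13 t=37 v=2: → [36,48); WM=36
i=14 t=58 v=2: → [48,60); WM=36
i=15 t=50 v=6: → [48,60); WM=57; [36,48) fires=3
i=16 t=38 v=6: DROP (t<57-4); WM=57
i=17 t=39 v=6: DROP (t<57-4); WM=57
i=18 t=59 v=7: → [48,60); WM=57
i=19 t=29 v=8: DROP (t<57-4); WM=58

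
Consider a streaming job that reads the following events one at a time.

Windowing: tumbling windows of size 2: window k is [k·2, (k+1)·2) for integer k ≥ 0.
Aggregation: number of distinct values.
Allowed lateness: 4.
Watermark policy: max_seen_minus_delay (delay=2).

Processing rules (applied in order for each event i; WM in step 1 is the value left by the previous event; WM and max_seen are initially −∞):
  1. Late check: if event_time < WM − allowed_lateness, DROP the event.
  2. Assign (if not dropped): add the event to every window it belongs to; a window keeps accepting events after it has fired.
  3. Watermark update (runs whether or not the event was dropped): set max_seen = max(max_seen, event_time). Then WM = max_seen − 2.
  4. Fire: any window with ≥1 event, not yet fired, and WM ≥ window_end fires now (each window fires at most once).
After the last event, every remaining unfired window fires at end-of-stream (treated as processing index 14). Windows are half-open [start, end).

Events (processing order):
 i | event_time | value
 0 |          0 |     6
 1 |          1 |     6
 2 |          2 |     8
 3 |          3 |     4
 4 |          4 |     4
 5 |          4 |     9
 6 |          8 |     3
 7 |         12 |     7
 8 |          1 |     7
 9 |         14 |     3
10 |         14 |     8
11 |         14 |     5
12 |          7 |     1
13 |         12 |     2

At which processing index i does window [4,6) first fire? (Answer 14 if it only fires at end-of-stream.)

i=0 t=0 v=6: → [0,2); WM=-2
i=1 t=1 v=6: → [0,2); WM=-1
i=2 t=2 v=8: → [2,4); WM=0
i=3 t=3 v=4: → [2,4); WM=1
i=4 t=4 v=4: → [4,6); WM=2; [0,2) fires=1
i=5 t=4 v=9: → [4,6); WM=2
i=6 t=8 v=3: → [8,10); WM=6; [2,4) fires=2 [4,6) fires=2
i=7 t=12 v=7: → [12,14); WM=10; [8,10) fires=1
i=8 t=1 v=7: DROP (t<10-4); WM=10
i=9 t=14 v=3: → [14,16); WM=12
i=10 t=14 v=8: → [14,16); WM=12
i=11 t=14 v=5: → [14,16); WM=12
i=12 t=7 v=1: DROP (t<12-4); WM=12
i=13 t=12 v=2: → [12,14); WM=12

6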